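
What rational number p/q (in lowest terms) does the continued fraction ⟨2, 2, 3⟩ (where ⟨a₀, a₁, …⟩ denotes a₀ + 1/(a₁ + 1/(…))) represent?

17/7

Start with 3.
2 + 1/(3/1) = 2 + 1/3 = 7/3
2 + 1/(7/3) = 2 + 3/7 = 17/7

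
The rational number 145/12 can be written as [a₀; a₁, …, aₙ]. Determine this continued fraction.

[12; 12]

Repeatedly divide and take the remainder:
145 = 12·12 + 1, so a_0 = 12
12 = 12·1 + 0, so a_1 = 12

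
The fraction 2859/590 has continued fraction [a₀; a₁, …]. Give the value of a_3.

⌊2859/590⌋ = 4, remainder 499
⌊590/499⌋ = 1, remainder 91
⌊499/91⌋ = 5, remainder 44
⌊91/44⌋ = 2, remainder 3

2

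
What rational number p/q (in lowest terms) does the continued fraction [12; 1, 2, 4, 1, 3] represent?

Collapse the nested fraction from the inside out:
Start with 3.
1 + 1/(3/1) = 1 + 1/3 = 4/3
4 + 1/(4/3) = 4 + 3/4 = 19/4
2 + 1/(19/4) = 2 + 4/19 = 42/19
1 + 1/(42/19) = 1 + 19/42 = 61/42
12 + 1/(61/42) = 12 + 42/61 = 774/61

774/61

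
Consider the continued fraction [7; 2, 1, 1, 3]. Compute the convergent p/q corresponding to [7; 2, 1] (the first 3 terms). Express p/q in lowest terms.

22/3

a_0 = 7: 7/1
a_1 = 2: 15/2
a_2 = 1: 22/3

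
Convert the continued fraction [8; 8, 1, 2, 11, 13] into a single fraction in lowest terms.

31333/3861

Start with 13.
11 + 1/(13/1) = 11 + 1/13 = 144/13
2 + 1/(144/13) = 2 + 13/144 = 301/144
1 + 1/(301/144) = 1 + 144/301 = 445/301
8 + 1/(445/301) = 8 + 301/445 = 3861/445
8 + 1/(3861/445) = 8 + 445/3861 = 31333/3861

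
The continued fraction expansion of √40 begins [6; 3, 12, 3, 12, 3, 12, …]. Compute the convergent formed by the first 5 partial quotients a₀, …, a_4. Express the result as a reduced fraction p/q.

Starting at the tail and folding back:
Start with 12.
3 + 1/(12/1) = 3 + 1/12 = 37/12
12 + 1/(37/12) = 12 + 12/37 = 456/37
3 + 1/(456/37) = 3 + 37/456 = 1405/456
6 + 1/(1405/456) = 6 + 456/1405 = 8886/1405

8886/1405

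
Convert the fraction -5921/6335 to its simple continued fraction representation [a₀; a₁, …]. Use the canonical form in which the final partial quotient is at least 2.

Run the Euclidean algorithm, recording each quotient:
-5921 = -1·6335 + 414, so a_0 = -1
6335 = 15·414 + 125, so a_1 = 15
414 = 3·125 + 39, so a_2 = 3
125 = 3·39 + 8, so a_3 = 3
39 = 4·8 + 7, so a_4 = 4
8 = 1·7 + 1, so a_5 = 1
7 = 7·1 + 0, so a_6 = 7

[-1; 15, 3, 3, 4, 1, 7]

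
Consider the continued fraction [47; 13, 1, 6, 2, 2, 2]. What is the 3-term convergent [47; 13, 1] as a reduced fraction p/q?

Start with 1.
13 + 1/(1/1) = 13 + 1/1 = 14/1
47 + 1/(14/1) = 47 + 1/14 = 659/14

659/14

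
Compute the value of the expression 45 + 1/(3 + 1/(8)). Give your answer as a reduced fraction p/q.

Starting at the tail and folding back:
Start with 8.
3 + 1/(8/1) = 3 + 1/8 = 25/8
45 + 1/(25/8) = 45 + 8/25 = 1133/25

1133/25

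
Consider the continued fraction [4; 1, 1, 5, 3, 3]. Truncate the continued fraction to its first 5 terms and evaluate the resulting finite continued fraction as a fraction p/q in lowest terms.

159/35

a_0 = 4: 4/1
a_1 = 1: 5/1
a_2 = 1: 9/2
a_3 = 5: 50/11
a_4 = 3: 159/35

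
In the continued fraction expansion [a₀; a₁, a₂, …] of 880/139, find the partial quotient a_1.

880 ÷ 139 → quotient 6, remainder 46
139 ÷ 46 → quotient 3, remainder 1

3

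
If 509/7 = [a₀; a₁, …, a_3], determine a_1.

⌊509/7⌋ = 72, remainder 5
⌊7/5⌋ = 1, remainder 2

1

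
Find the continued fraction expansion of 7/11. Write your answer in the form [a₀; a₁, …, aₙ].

[0; 1, 1, 1, 3]

Run the Euclidean algorithm, recording each quotient:
⌊7/11⌋ = 0, remainder 7
⌊11/7⌋ = 1, remainder 4
⌊7/4⌋ = 1, remainder 3
⌊4/3⌋ = 1, remainder 1
⌊3/1⌋ = 3, remainder 0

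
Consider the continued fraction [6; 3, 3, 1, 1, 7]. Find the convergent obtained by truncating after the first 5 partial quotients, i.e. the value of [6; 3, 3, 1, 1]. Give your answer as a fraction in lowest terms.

145/23

Compute successive convergents:
a_0 = 6: 6/1
a_1 = 3: 19/3
a_2 = 3: 63/10
a_3 = 1: 82/13
a_4 = 1: 145/23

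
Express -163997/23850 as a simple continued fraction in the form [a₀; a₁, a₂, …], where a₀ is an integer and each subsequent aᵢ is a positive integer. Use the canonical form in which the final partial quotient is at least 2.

Apply division with remainder until the remainder is 0:
⌊-163997/23850⌋ = -7, remainder 2953
⌊23850/2953⌋ = 8, remainder 226
⌊2953/226⌋ = 13, remainder 15
⌊226/15⌋ = 15, remainder 1
⌊15/1⌋ = 15, remainder 0

[-7; 8, 13, 15, 15]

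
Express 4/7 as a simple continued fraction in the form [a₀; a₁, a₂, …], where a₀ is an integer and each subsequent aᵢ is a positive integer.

4 ÷ 7 → quotient 0, remainder 4
7 ÷ 4 → quotient 1, remainder 3
4 ÷ 3 → quotient 1, remainder 1
3 ÷ 1 → quotient 3, remainder 0

[0; 1, 1, 3]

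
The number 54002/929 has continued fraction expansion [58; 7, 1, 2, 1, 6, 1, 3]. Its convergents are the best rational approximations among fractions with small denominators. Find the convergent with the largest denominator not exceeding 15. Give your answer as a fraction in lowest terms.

465/8

a_0 = 58: 58/1  (≤ bound)
a_1 = 7: 407/7  (≤ bound)
a_2 = 1: 465/8  (≤ bound)
a_3 = 2: 1337/23  (> 15, stop)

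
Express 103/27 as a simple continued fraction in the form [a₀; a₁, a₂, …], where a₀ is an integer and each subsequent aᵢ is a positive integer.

[3; 1, 4, 2, 2]

103 ÷ 27 → quotient 3, remainder 22
27 ÷ 22 → quotient 1, remainder 5
22 ÷ 5 → quotient 4, remainder 2
5 ÷ 2 → quotient 2, remainder 1
2 ÷ 1 → quotient 2, remainder 0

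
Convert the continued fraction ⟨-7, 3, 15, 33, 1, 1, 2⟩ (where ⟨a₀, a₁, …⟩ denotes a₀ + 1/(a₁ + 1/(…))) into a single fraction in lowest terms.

a_0 = -7: -7/1
a_1 = 3: -20/3
a_2 = 15: -307/46
a_3 = 33: -10151/1521
a_4 = 1: -10458/1567
a_5 = 1: -20609/3088
a_6 = 2: -51676/7743

-51676/7743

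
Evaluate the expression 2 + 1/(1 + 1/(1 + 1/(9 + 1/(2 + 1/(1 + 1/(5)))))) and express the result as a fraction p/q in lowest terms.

846/335

Use the convergent recurrence hₖ = aₖ·hₖ₋₁ + hₖ₋₂ (and likewise for the denominators kₖ):
a_0 = 2: 2/1
a_1 = 1: 3/1
a_2 = 1: 5/2
a_3 = 9: 48/19
a_4 = 2: 101/40
a_5 = 1: 149/59
a_6 = 5: 846/335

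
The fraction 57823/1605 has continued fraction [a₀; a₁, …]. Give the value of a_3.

57823 ÷ 1605 → quotient 36, remainder 43
1605 ÷ 43 → quotient 37, remainder 14
43 ÷ 14 → quotient 3, remainder 1
14 ÷ 1 → quotient 14, remainder 0

14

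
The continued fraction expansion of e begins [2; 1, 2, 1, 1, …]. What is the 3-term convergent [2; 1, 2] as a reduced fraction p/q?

8/3

Start with 2.
1 + 1/(2/1) = 1 + 1/2 = 3/2
2 + 1/(3/2) = 2 + 2/3 = 8/3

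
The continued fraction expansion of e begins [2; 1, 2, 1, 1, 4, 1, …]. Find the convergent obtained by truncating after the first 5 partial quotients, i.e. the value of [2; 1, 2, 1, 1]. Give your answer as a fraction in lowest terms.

a_0 = 2: 2/1
a_1 = 1: 3/1
a_2 = 2: 8/3
a_3 = 1: 11/4
a_4 = 1: 19/7

19/7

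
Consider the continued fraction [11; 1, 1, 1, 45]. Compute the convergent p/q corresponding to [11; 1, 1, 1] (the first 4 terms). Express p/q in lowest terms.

a_0 = 11: 11/1
a_1 = 1: 12/1
a_2 = 1: 23/2
a_3 = 1: 35/3

35/3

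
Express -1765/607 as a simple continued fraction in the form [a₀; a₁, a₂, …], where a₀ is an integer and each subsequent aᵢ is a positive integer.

Apply division with remainder until the remainder is 0:
-1765 = -3·607 + 56, so a_0 = -3
607 = 10·56 + 47, so a_1 = 10
56 = 1·47 + 9, so a_2 = 1
47 = 5·9 + 2, so a_3 = 5
9 = 4·2 + 1, so a_4 = 4
2 = 2·1 + 0, so a_5 = 2

[-3; 10, 1, 5, 4, 2]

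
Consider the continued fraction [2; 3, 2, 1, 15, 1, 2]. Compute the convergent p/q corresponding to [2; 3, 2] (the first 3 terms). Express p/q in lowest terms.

16/7

a_0 = 2: 2/1
a_1 = 3: 7/3
a_2 = 2: 16/7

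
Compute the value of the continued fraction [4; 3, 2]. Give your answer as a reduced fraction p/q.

Build up convergents one term at a time:
a_0 = 4: 4/1
a_1 = 3: 13/3
a_2 = 2: 30/7

30/7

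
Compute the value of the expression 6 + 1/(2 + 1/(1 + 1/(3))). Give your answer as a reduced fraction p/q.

70/11

a_0 = 6: 6/1
a_1 = 2: 13/2
a_2 = 1: 19/3
a_3 = 3: 70/11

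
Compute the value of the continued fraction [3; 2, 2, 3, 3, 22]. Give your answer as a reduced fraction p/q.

4260/1249

Start with 22.
3 + 1/(22/1) = 3 + 1/22 = 67/22
3 + 1/(67/22) = 3 + 22/67 = 223/67
2 + 1/(223/67) = 2 + 67/223 = 513/223
2 + 1/(513/223) = 2 + 223/513 = 1249/513
3 + 1/(1249/513) = 3 + 513/1249 = 4260/1249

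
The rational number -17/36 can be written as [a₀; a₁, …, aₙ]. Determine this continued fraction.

[-1; 1, 1, 8, 2]

⌊-17/36⌋ = -1, remainder 19
⌊36/19⌋ = 1, remainder 17
⌊19/17⌋ = 1, remainder 2
⌊17/2⌋ = 8, remainder 1
⌊2/1⌋ = 2, remainder 0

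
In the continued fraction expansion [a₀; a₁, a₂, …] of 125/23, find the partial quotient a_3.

Repeatedly divide and take the remainder:
125 = 5·23 + 10, so a_0 = 5
23 = 2·10 + 3, so a_1 = 2
10 = 3·3 + 1, so a_2 = 3
3 = 3·1 + 0, so a_3 = 3

3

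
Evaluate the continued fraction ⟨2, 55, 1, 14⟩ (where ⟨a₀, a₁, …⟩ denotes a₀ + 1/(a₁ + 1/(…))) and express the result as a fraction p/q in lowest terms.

Compute successive convergents:
a_0 = 2: 2/1
a_1 = 55: 111/55
a_2 = 1: 113/56
a_3 = 14: 1693/839

1693/839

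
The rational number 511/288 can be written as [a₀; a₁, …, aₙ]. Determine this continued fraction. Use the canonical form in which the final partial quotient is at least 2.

[1; 1, 3, 2, 3, 9]

Apply division with remainder until the remainder is 0:
511 = 1·288 + 223, so a_0 = 1
288 = 1·223 + 65, so a_1 = 1
223 = 3·65 + 28, so a_2 = 3
65 = 2·28 + 9, so a_3 = 2
28 = 3·9 + 1, so a_4 = 3
9 = 9·1 + 0, so a_5 = 9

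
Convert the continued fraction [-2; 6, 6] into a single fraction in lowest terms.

-68/37

a_0 = -2: -2/1
a_1 = 6: -11/6
a_2 = 6: -68/37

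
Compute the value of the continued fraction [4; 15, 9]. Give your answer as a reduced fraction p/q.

Build up convergents one term at a time:
a_0 = 4: 4/1
a_1 = 15: 61/15
a_2 = 9: 553/136

553/136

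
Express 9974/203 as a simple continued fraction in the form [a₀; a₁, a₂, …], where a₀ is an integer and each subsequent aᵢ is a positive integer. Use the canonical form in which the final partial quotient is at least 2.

9974 ÷ 203 → quotient 49, remainder 27
203 ÷ 27 → quotient 7, remainder 14
27 ÷ 14 → quotient 1, remainder 13
14 ÷ 13 → quotient 1, remainder 1
13 ÷ 1 → quotient 13, remainder 0

[49; 7, 1, 1, 13]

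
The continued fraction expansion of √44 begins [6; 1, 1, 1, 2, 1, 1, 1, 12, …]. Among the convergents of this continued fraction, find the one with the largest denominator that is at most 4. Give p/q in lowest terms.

List convergents until the denominator exceeds the bound:
a_0 = 6: 6/1  (≤ bound)
a_1 = 1: 7/1  (≤ bound)
a_2 = 1: 13/2  (≤ bound)
a_3 = 1: 20/3  (≤ bound)
a_4 = 2: 53/8  (> 4, stop)

20/3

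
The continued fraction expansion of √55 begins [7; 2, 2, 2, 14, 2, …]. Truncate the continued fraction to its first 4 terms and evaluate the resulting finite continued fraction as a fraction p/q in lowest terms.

a_0 = 7: 7/1
a_1 = 2: 15/2
a_2 = 2: 37/5
a_3 = 2: 89/12

89/12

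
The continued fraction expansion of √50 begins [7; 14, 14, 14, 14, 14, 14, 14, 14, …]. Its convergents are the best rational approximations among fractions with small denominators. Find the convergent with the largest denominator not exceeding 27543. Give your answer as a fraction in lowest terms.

List convergents until the denominator exceeds the bound:
a_0 = 7: 7/1  (≤ bound)
a_1 = 14: 99/14  (≤ bound)
a_2 = 14: 1393/197  (≤ bound)
a_3 = 14: 19601/2772  (≤ bound)
a_4 = 14: 275807/39005  (> 27543, stop)

19601/2772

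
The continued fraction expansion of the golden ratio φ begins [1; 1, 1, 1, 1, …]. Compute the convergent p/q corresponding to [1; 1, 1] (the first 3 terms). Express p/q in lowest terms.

3/2

Start with 1.
1 + 1/(1/1) = 1 + 1/1 = 2/1
1 + 1/(2/1) = 1 + 1/2 = 3/2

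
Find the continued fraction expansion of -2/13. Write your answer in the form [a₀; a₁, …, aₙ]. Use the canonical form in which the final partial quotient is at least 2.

[-1; 1, 5, 2]

Run the Euclidean algorithm, recording each quotient:
-2 = -1·13 + 11, so a_0 = -1
13 = 1·11 + 2, so a_1 = 1
11 = 5·2 + 1, so a_2 = 5
2 = 2·1 + 0, so a_3 = 2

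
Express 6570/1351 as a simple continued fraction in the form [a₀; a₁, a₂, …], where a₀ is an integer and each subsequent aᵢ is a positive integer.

6570 = 4·1351 + 1166, so a_0 = 4
1351 = 1·1166 + 185, so a_1 = 1
1166 = 6·185 + 56, so a_2 = 6
185 = 3·56 + 17, so a_3 = 3
56 = 3·17 + 5, so a_4 = 3
17 = 3·5 + 2, so a_5 = 3
5 = 2·2 + 1, so a_6 = 2
2 = 2·1 + 0, so a_7 = 2

[4; 1, 6, 3, 3, 3, 2, 2]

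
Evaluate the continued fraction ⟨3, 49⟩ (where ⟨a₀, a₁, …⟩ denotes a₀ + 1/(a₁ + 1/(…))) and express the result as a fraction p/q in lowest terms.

148/49

a_0 = 3: 3/1
a_1 = 49: 148/49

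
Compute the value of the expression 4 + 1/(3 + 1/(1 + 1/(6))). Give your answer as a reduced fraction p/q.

a_0 = 4: 4/1
a_1 = 3: 13/3
a_2 = 1: 17/4
a_3 = 6: 115/27

115/27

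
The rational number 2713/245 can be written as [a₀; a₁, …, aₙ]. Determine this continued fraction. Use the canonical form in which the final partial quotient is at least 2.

2713 = 11·245 + 18, so a_0 = 11
245 = 13·18 + 11, so a_1 = 13
18 = 1·11 + 7, so a_2 = 1
11 = 1·7 + 4, so a_3 = 1
7 = 1·4 + 3, so a_4 = 1
4 = 1·3 + 1, so a_5 = 1
3 = 3·1 + 0, so a_6 = 3

[11; 13, 1, 1, 1, 1, 3]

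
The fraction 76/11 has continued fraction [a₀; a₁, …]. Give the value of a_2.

10

Run the Euclidean algorithm, recording each quotient:
76 = 6·11 + 10, so a_0 = 6
11 = 1·10 + 1, so a_1 = 1
10 = 10·1 + 0, so a_2 = 10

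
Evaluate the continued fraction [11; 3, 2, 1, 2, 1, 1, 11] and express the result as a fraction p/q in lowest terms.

8371/741

Compute successive convergents:
a_0 = 11: 11/1
a_1 = 3: 34/3
a_2 = 2: 79/7
a_3 = 1: 113/10
a_4 = 2: 305/27
a_5 = 1: 418/37
a_6 = 1: 723/64
a_7 = 11: 8371/741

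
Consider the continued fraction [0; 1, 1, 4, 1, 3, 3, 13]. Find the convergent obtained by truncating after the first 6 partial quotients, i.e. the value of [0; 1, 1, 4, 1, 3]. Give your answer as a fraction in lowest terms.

Collapse the nested fraction from the inside out:
Start with 3.
1 + 1/(3/1) = 1 + 1/3 = 4/3
4 + 1/(4/3) = 4 + 3/4 = 19/4
1 + 1/(19/4) = 1 + 4/19 = 23/19
1 + 1/(23/19) = 1 + 19/23 = 42/23
0 + 1/(42/23) = 0 + 23/42 = 23/42

23/42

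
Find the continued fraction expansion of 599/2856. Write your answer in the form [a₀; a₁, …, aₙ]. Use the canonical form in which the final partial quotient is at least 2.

599 = 0·2856 + 599, so a_0 = 0
2856 = 4·599 + 460, so a_1 = 4
599 = 1·460 + 139, so a_2 = 1
460 = 3·139 + 43, so a_3 = 3
139 = 3·43 + 10, so a_4 = 3
43 = 4·10 + 3, so a_5 = 4
10 = 3·3 + 1, so a_6 = 3
3 = 3·1 + 0, so a_7 = 3

[0; 4, 1, 3, 3, 4, 3, 3]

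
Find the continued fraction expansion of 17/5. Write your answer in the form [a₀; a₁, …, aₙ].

17 ÷ 5 → quotient 3, remainder 2
5 ÷ 2 → quotient 2, remainder 1
2 ÷ 1 → quotient 2, remainder 0

[3; 2, 2]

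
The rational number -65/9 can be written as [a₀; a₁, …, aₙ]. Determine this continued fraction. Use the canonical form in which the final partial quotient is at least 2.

-65 ÷ 9 → quotient -8, remainder 7
9 ÷ 7 → quotient 1, remainder 2
7 ÷ 2 → quotient 3, remainder 1
2 ÷ 1 → quotient 2, remainder 0

[-8; 1, 3, 2]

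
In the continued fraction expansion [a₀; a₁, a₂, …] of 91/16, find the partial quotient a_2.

91 ÷ 16 → quotient 5, remainder 11
16 ÷ 11 → quotient 1, remainder 5
11 ÷ 5 → quotient 2, remainder 1

2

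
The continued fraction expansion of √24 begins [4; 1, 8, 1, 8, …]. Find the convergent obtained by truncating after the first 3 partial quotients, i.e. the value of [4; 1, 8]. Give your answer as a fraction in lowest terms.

44/9

a_0 = 4: 4/1
a_1 = 1: 5/1
a_2 = 8: 44/9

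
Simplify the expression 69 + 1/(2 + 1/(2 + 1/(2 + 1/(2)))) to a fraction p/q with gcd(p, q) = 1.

Build up convergents one term at a time:
a_0 = 69: 69/1
a_1 = 2: 139/2
a_2 = 2: 347/5
a_3 = 2: 833/12
a_4 = 2: 2013/29

2013/29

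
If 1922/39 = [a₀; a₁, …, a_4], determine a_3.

⌊1922/39⌋ = 49, remainder 11
⌊39/11⌋ = 3, remainder 6
⌊11/6⌋ = 1, remainder 5
⌊6/5⌋ = 1, remainder 1

1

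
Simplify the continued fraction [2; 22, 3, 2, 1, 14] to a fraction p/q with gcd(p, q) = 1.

a_0 = 2: 2/1
a_1 = 22: 45/22
a_2 = 3: 137/67
a_3 = 2: 319/156
a_4 = 1: 456/223
a_5 = 14: 6703/3278

6703/3278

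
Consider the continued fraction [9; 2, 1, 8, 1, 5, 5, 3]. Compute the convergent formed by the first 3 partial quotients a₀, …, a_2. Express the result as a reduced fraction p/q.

Build up convergents one term at a time:
a_0 = 9: 9/1
a_1 = 2: 19/2
a_2 = 1: 28/3

28/3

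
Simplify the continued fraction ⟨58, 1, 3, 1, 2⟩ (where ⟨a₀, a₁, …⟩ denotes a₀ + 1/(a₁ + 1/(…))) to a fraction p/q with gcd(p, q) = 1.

Collapse the nested fraction from the inside out:
Start with 2.
1 + 1/(2/1) = 1 + 1/2 = 3/2
3 + 1/(3/2) = 3 + 2/3 = 11/3
1 + 1/(11/3) = 1 + 3/11 = 14/11
58 + 1/(14/11) = 58 + 11/14 = 823/14

823/14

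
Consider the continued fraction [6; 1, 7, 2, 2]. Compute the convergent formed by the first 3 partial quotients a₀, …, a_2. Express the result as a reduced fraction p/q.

55/8

Collapse the nested fraction from the inside out:
Start with 7.
1 + 1/(7/1) = 1 + 1/7 = 8/7
6 + 1/(8/7) = 6 + 7/8 = 55/8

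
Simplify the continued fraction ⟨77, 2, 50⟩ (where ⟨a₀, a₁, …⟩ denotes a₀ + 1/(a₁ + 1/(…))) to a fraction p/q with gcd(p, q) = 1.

7827/101

Compute successive convergents:
a_0 = 77: 77/1
a_1 = 2: 155/2
a_2 = 50: 7827/101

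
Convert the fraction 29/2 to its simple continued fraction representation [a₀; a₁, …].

⌊29/2⌋ = 14, remainder 1
⌊2/1⌋ = 2, remainder 0

[14; 2]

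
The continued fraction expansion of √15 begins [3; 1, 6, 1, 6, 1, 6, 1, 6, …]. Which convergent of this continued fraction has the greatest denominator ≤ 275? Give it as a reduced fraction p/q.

244/63

List convergents until the denominator exceeds the bound:
a_0 = 3: 3/1  (≤ bound)
a_1 = 1: 4/1  (≤ bound)
a_2 = 6: 27/7  (≤ bound)
a_3 = 1: 31/8  (≤ bound)
a_4 = 6: 213/55  (≤ bound)
a_5 = 1: 244/63  (≤ bound)
a_6 = 6: 1677/433  (> 275, stop)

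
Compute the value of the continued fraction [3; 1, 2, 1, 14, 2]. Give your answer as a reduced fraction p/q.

Work from the innermost term outward:
Start with 2.
14 + 1/(2/1) = 14 + 1/2 = 29/2
1 + 1/(29/2) = 1 + 2/29 = 31/29
2 + 1/(31/29) = 2 + 29/31 = 91/31
1 + 1/(91/31) = 1 + 31/91 = 122/91
3 + 1/(122/91) = 3 + 91/122 = 457/122

457/122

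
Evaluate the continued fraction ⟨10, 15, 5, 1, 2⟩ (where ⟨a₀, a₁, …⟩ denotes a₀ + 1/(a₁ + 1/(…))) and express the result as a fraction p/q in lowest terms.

2597/258

a_0 = 10: 10/1
a_1 = 15: 151/15
a_2 = 5: 765/76
a_3 = 1: 916/91
a_4 = 2: 2597/258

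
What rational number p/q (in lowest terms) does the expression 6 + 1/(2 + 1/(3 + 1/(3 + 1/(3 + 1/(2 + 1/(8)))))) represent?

a_0 = 6: 6/1
a_1 = 2: 13/2
a_2 = 3: 45/7
a_3 = 3: 148/23
a_4 = 3: 489/76
a_5 = 2: 1126/175
a_6 = 8: 9497/1476

9497/1476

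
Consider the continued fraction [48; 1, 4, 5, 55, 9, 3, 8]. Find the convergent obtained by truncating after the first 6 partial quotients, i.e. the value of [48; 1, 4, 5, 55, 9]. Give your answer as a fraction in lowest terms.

631620/12941

Starting at the tail and folding back:
Start with 9.
55 + 1/(9/1) = 55 + 1/9 = 496/9
5 + 1/(496/9) = 5 + 9/496 = 2489/496
4 + 1/(2489/496) = 4 + 496/2489 = 10452/2489
1 + 1/(10452/2489) = 1 + 2489/10452 = 12941/10452
48 + 1/(12941/10452) = 48 + 10452/12941 = 631620/12941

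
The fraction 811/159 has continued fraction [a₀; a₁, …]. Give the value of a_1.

811 ÷ 159 → quotient 5, remainder 16
159 ÷ 16 → quotient 9, remainder 15

9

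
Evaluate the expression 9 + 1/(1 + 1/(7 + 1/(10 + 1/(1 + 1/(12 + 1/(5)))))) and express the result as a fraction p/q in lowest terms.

57619/5834

Start with 5.
12 + 1/(5/1) = 12 + 1/5 = 61/5
1 + 1/(61/5) = 1 + 5/61 = 66/61
10 + 1/(66/61) = 10 + 61/66 = 721/66
7 + 1/(721/66) = 7 + 66/721 = 5113/721
1 + 1/(5113/721) = 1 + 721/5113 = 5834/5113
9 + 1/(5834/5113) = 9 + 5113/5834 = 57619/5834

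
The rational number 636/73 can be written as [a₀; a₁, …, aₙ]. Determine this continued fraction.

Apply division with remainder until the remainder is 0:
636 ÷ 73 → quotient 8, remainder 52
73 ÷ 52 → quotient 1, remainder 21
52 ÷ 21 → quotient 2, remainder 10
21 ÷ 10 → quotient 2, remainder 1
10 ÷ 1 → quotient 10, remainder 0

[8; 1, 2, 2, 10]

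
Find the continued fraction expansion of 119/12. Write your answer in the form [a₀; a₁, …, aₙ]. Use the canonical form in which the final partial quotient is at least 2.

[9; 1, 11]

119 ÷ 12 → quotient 9, remainder 11
12 ÷ 11 → quotient 1, remainder 1
11 ÷ 1 → quotient 11, remainder 0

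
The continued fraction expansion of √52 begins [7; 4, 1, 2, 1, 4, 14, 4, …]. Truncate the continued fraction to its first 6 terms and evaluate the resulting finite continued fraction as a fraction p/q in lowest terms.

Start with 4.
1 + 1/(4/1) = 1 + 1/4 = 5/4
2 + 1/(5/4) = 2 + 4/5 = 14/5
1 + 1/(14/5) = 1 + 5/14 = 19/14
4 + 1/(19/14) = 4 + 14/19 = 90/19
7 + 1/(90/19) = 7 + 19/90 = 649/90

649/90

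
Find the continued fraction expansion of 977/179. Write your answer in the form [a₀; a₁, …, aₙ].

977 ÷ 179 → quotient 5, remainder 82
179 ÷ 82 → quotient 2, remainder 15
82 ÷ 15 → quotient 5, remainder 7
15 ÷ 7 → quotient 2, remainder 1
7 ÷ 1 → quotient 7, remainder 0

[5; 2, 5, 2, 7]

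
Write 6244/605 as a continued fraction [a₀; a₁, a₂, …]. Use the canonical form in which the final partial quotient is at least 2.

[10; 3, 8, 2, 3, 3]

6244 ÷ 605 → quotient 10, remainder 194
605 ÷ 194 → quotient 3, remainder 23
194 ÷ 23 → quotient 8, remainder 10
23 ÷ 10 → quotient 2, remainder 3
10 ÷ 3 → quotient 3, remainder 1
3 ÷ 1 → quotient 3, remainder 0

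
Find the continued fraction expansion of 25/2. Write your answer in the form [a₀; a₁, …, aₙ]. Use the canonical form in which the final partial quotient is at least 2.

25 = 12·2 + 1, so a_0 = 12
2 = 2·1 + 0, so a_1 = 2

[12; 2]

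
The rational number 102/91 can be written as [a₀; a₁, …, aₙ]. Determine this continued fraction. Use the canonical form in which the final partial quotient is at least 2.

102 = 1·91 + 11, so a_0 = 1
91 = 8·11 + 3, so a_1 = 8
11 = 3·3 + 2, so a_2 = 3
3 = 1·2 + 1, so a_3 = 1
2 = 2·1 + 0, so a_4 = 2

[1; 8, 3, 1, 2]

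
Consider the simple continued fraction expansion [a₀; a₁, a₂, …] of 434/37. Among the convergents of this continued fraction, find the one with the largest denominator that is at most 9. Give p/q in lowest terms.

47/4

List convergents until the denominator exceeds the bound:
a_0 = 11: 11/1  (≤ bound)
a_1 = 1: 12/1  (≤ bound)
a_2 = 2: 35/3  (≤ bound)
a_3 = 1: 47/4  (≤ bound)
a_4 = 2: 129/11  (> 9, stop)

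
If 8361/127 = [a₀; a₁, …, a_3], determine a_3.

21

Run the Euclidean algorithm, recording each quotient:
8361 ÷ 127 → quotient 65, remainder 106
127 ÷ 106 → quotient 1, remainder 21
106 ÷ 21 → quotient 5, remainder 1
21 ÷ 1 → quotient 21, remainder 0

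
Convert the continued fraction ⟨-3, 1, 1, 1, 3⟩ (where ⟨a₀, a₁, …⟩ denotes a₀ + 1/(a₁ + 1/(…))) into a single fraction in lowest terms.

Build up convergents one term at a time:
a_0 = -3: -3/1
a_1 = 1: -2/1
a_2 = 1: -5/2
a_3 = 1: -7/3
a_4 = 3: -26/11

-26/11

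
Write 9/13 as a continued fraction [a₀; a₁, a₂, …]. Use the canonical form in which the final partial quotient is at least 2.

[0; 1, 2, 4]

9 ÷ 13 → quotient 0, remainder 9
13 ÷ 9 → quotient 1, remainder 4
9 ÷ 4 → quotient 2, remainder 1
4 ÷ 1 → quotient 4, remainder 0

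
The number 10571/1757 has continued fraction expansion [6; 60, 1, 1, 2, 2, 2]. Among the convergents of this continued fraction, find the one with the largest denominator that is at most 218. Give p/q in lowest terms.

a_0 = 6: 6/1  (≤ bound)
a_1 = 60: 361/60  (≤ bound)
a_2 = 1: 367/61  (≤ bound)
a_3 = 1: 728/121  (≤ bound)
a_4 = 2: 1823/303  (> 218, stop)

728/121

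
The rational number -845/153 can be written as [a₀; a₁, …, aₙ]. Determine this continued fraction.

[-6; 2, 10, 2, 3]

-845 = -6·153 + 73, so a_0 = -6
153 = 2·73 + 7, so a_1 = 2
73 = 10·7 + 3, so a_2 = 10
7 = 2·3 + 1, so a_3 = 2
3 = 3·1 + 0, so a_4 = 3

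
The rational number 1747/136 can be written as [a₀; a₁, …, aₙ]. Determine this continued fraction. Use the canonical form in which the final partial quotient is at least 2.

1747 = 12·136 + 115, so a_0 = 12
136 = 1·115 + 21, so a_1 = 1
115 = 5·21 + 10, so a_2 = 5
21 = 2·10 + 1, so a_3 = 2
10 = 10·1 + 0, so a_4 = 10

[12; 1, 5, 2, 10]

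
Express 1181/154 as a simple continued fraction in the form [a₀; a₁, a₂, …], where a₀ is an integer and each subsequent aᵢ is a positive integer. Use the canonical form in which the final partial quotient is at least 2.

[7; 1, 2, 51]

⌊1181/154⌋ = 7, remainder 103
⌊154/103⌋ = 1, remainder 51
⌊103/51⌋ = 2, remainder 1
⌊51/1⌋ = 51, remainder 0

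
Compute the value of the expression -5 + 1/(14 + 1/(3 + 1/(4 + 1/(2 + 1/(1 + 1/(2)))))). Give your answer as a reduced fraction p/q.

-7972/1617

Compute successive convergents:
a_0 = -5: -5/1
a_1 = 14: -69/14
a_2 = 3: -212/43
a_3 = 4: -917/186
a_4 = 2: -2046/415
a_5 = 1: -2963/601
a_6 = 2: -7972/1617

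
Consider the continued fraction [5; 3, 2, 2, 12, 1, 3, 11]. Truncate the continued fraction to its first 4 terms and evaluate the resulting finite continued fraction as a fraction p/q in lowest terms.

a_0 = 5: 5/1
a_1 = 3: 16/3
a_2 = 2: 37/7
a_3 = 2: 90/17

90/17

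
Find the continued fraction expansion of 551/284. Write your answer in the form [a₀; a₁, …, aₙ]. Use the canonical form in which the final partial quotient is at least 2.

Run the Euclidean algorithm, recording each quotient:
551 ÷ 284 → quotient 1, remainder 267
284 ÷ 267 → quotient 1, remainder 17
267 ÷ 17 → quotient 15, remainder 12
17 ÷ 12 → quotient 1, remainder 5
12 ÷ 5 → quotient 2, remainder 2
5 ÷ 2 → quotient 2, remainder 1
2 ÷ 1 → quotient 2, remainder 0

[1; 1, 15, 1, 2, 2, 2]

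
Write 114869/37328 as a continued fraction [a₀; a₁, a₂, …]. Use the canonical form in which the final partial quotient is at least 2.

[3; 12, 1, 15, 3, 2, 1, 17]

⌊114869/37328⌋ = 3, remainder 2885
⌊37328/2885⌋ = 12, remainder 2708
⌊2885/2708⌋ = 1, remainder 177
⌊2708/177⌋ = 15, remainder 53
⌊177/53⌋ = 3, remainder 18
⌊53/18⌋ = 2, remainder 17
⌊18/17⌋ = 1, remainder 1
⌊17/1⌋ = 17, remainder 0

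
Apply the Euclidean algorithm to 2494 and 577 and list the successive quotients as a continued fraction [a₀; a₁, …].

[4; 3, 9, 1, 3, 1, 3]

⌊2494/577⌋ = 4, remainder 186
⌊577/186⌋ = 3, remainder 19
⌊186/19⌋ = 9, remainder 15
⌊19/15⌋ = 1, remainder 4
⌊15/4⌋ = 3, remainder 3
⌊4/3⌋ = 1, remainder 1
⌊3/1⌋ = 3, remainder 0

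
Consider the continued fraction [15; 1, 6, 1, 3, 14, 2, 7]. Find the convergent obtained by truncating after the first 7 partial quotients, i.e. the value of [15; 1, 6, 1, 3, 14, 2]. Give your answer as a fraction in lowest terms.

Work from the innermost term outward:
Start with 2.
14 + 1/(2/1) = 14 + 1/2 = 29/2
3 + 1/(29/2) = 3 + 2/29 = 89/29
1 + 1/(89/29) = 1 + 29/89 = 118/89
6 + 1/(118/89) = 6 + 89/118 = 797/118
1 + 1/(797/118) = 1 + 118/797 = 915/797
15 + 1/(915/797) = 15 + 797/915 = 14522/915

14522/915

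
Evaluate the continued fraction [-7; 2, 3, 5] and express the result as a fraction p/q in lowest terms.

Start with 5.
3 + 1/(5/1) = 3 + 1/5 = 16/5
2 + 1/(16/5) = 2 + 5/16 = 37/16
-7 + 1/(37/16) = -7 + 16/37 = -243/37

-243/37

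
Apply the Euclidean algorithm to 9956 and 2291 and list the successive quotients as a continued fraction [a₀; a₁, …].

⌊9956/2291⌋ = 4, remainder 792
⌊2291/792⌋ = 2, remainder 707
⌊792/707⌋ = 1, remainder 85
⌊707/85⌋ = 8, remainder 27
⌊85/27⌋ = 3, remainder 4
⌊27/4⌋ = 6, remainder 3
⌊4/3⌋ = 1, remainder 1
⌊3/1⌋ = 3, remainder 0

[4; 2, 1, 8, 3, 6, 1, 3]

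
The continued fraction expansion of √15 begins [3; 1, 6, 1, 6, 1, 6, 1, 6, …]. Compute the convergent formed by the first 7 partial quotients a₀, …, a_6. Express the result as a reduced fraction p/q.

1677/433

Start with 6.
1 + 1/(6/1) = 1 + 1/6 = 7/6
6 + 1/(7/6) = 6 + 6/7 = 48/7
1 + 1/(48/7) = 1 + 7/48 = 55/48
6 + 1/(55/48) = 6 + 48/55 = 378/55
1 + 1/(378/55) = 1 + 55/378 = 433/378
3 + 1/(433/378) = 3 + 378/433 = 1677/433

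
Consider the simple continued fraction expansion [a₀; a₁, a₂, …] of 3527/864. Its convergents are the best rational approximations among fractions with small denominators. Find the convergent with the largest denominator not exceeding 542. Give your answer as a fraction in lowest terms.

298/73

List convergents until the denominator exceeds the bound:
a_0 = 4: 4/1  (≤ bound)
a_1 = 12: 49/12  (≤ bound)
a_2 = 5: 249/61  (≤ bound)
a_3 = 1: 298/73  (≤ bound)
a_4 = 11: 3527/864  (> 542, stop)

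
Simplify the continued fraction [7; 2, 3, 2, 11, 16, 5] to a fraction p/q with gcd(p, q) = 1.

110836/14903

Use the convergent recurrence hₖ = aₖ·hₖ₋₁ + hₖ₋₂ (and likewise for the denominators kₖ):
a_0 = 7: 7/1
a_1 = 2: 15/2
a_2 = 3: 52/7
a_3 = 2: 119/16
a_4 = 11: 1361/183
a_5 = 16: 21895/2944
a_6 = 5: 110836/14903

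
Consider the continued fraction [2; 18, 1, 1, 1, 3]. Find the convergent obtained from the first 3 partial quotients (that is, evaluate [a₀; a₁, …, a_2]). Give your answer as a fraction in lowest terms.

39/19

Start with 1.
18 + 1/(1/1) = 18 + 1/1 = 19/1
2 + 1/(19/1) = 2 + 1/19 = 39/19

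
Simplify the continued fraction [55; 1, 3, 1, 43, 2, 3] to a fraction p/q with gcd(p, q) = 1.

a_0 = 55: 55/1
a_1 = 1: 56/1
a_2 = 3: 223/4
a_3 = 1: 279/5
a_4 = 43: 12220/219
a_5 = 2: 24719/443
a_6 = 3: 86377/1548

86377/1548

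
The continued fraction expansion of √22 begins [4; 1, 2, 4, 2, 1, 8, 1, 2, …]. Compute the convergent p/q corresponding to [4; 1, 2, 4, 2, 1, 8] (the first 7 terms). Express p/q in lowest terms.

1712/365

Work from the innermost term outward:
Start with 8.
1 + 1/(8/1) = 1 + 1/8 = 9/8
2 + 1/(9/8) = 2 + 8/9 = 26/9
4 + 1/(26/9) = 4 + 9/26 = 113/26
2 + 1/(113/26) = 2 + 26/113 = 252/113
1 + 1/(252/113) = 1 + 113/252 = 365/252
4 + 1/(365/252) = 4 + 252/365 = 1712/365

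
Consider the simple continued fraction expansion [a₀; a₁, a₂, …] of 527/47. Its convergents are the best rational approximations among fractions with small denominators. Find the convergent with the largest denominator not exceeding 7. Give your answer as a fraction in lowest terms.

56/5

List convergents until the denominator exceeds the bound:
a_0 = 11: 11/1  (≤ bound)
a_1 = 4: 45/4  (≤ bound)
a_2 = 1: 56/5  (≤ bound)
a_3 = 2: 157/14  (> 7, stop)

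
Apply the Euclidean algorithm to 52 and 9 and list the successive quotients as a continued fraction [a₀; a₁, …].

[5; 1, 3, 2]

52 = 5·9 + 7, so a_0 = 5
9 = 1·7 + 2, so a_1 = 1
7 = 3·2 + 1, so a_2 = 3
2 = 2·1 + 0, so a_3 = 2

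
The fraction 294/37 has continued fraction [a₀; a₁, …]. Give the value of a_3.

2

⌊294/37⌋ = 7, remainder 35
⌊37/35⌋ = 1, remainder 2
⌊35/2⌋ = 17, remainder 1
⌊2/1⌋ = 2, remainder 0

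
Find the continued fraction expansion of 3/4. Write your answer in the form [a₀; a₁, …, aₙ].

⌊3/4⌋ = 0, remainder 3
⌊4/3⌋ = 1, remainder 1
⌊3/1⌋ = 3, remainder 0

[0; 1, 3]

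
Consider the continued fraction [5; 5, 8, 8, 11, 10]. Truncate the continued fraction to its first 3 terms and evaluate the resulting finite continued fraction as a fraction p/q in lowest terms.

213/41

Starting at the tail and folding back:
Start with 8.
5 + 1/(8/1) = 5 + 1/8 = 41/8
5 + 1/(41/8) = 5 + 8/41 = 213/41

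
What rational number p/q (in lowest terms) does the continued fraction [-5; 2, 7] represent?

Starting at the tail and folding back:
Start with 7.
2 + 1/(7/1) = 2 + 1/7 = 15/7
-5 + 1/(15/7) = -5 + 7/15 = -68/15

-68/15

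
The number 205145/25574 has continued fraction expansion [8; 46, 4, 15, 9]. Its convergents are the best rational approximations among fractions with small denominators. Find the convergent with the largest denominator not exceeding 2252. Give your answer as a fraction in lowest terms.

List convergents until the denominator exceeds the bound:
a_0 = 8: 8/1  (≤ bound)
a_1 = 46: 369/46  (≤ bound)
a_2 = 4: 1484/185  (≤ bound)
a_3 = 15: 22629/2821  (> 2252, stop)

1484/185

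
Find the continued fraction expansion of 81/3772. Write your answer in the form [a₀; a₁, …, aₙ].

⌊81/3772⌋ = 0, remainder 81
⌊3772/81⌋ = 46, remainder 46
⌊81/46⌋ = 1, remainder 35
⌊46/35⌋ = 1, remainder 11
⌊35/11⌋ = 3, remainder 2
⌊11/2⌋ = 5, remainder 1
⌊2/1⌋ = 2, remainder 0

[0; 46, 1, 1, 3, 5, 2]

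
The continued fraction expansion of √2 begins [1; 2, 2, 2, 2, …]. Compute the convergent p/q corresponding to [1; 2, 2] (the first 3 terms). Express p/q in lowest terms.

7/5

Start with 2.
2 + 1/(2/1) = 2 + 1/2 = 5/2
1 + 1/(5/2) = 1 + 2/5 = 7/5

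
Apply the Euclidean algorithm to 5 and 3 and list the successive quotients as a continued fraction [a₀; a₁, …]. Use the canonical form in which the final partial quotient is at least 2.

[1; 1, 2]

Run the Euclidean algorithm, recording each quotient:
5 ÷ 3 → quotient 1, remainder 2
3 ÷ 2 → quotient 1, remainder 1
2 ÷ 1 → quotient 2, remainder 0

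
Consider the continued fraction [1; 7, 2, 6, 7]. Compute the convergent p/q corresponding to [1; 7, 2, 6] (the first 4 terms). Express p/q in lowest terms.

Starting at the tail and folding back:
Start with 6.
2 + 1/(6/1) = 2 + 1/6 = 13/6
7 + 1/(13/6) = 7 + 6/13 = 97/13
1 + 1/(97/13) = 1 + 13/97 = 110/97

110/97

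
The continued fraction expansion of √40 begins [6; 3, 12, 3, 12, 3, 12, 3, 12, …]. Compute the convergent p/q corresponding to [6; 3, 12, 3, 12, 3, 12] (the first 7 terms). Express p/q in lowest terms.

337434/53353

Collapse the nested fraction from the inside out:
Start with 12.
3 + 1/(12/1) = 3 + 1/12 = 37/12
12 + 1/(37/12) = 12 + 12/37 = 456/37
3 + 1/(456/37) = 3 + 37/456 = 1405/456
12 + 1/(1405/456) = 12 + 456/1405 = 17316/1405
3 + 1/(17316/1405) = 3 + 1405/17316 = 53353/17316
6 + 1/(53353/17316) = 6 + 17316/53353 = 337434/53353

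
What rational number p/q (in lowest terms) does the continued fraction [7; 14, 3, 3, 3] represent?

Compute successive convergents:
a_0 = 7: 7/1
a_1 = 14: 99/14
a_2 = 3: 304/43
a_3 = 3: 1011/143
a_4 = 3: 3337/472

3337/472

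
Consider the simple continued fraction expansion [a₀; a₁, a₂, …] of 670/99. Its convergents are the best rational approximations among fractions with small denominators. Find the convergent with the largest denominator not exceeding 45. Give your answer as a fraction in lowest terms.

291/43

a_0 = 6: 6/1  (≤ bound)
a_1 = 1: 7/1  (≤ bound)
a_2 = 3: 27/4  (≤ bound)
a_3 = 3: 88/13  (≤ bound)
a_4 = 3: 291/43  (≤ bound)
a_5 = 2: 670/99  (> 45, stop)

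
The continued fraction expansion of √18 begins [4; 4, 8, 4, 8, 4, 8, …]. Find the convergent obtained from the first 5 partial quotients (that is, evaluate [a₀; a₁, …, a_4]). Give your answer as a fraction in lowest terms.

Starting at the tail and folding back:
Start with 8.
4 + 1/(8/1) = 4 + 1/8 = 33/8
8 + 1/(33/8) = 8 + 8/33 = 272/33
4 + 1/(272/33) = 4 + 33/272 = 1121/272
4 + 1/(1121/272) = 4 + 272/1121 = 4756/1121

4756/1121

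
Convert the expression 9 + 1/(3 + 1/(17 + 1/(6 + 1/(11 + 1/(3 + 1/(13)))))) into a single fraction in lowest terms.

a_0 = 9: 9/1
a_1 = 3: 28/3
a_2 = 17: 485/52
a_3 = 6: 2938/315
a_4 = 11: 32803/3517
a_5 = 3: 101347/10866
a_6 = 13: 1350314/144775

1350314/144775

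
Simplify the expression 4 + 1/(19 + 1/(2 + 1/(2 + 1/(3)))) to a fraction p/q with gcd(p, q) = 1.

1337/330

Starting at the tail and folding back:
Start with 3.
2 + 1/(3/1) = 2 + 1/3 = 7/3
2 + 1/(7/3) = 2 + 3/7 = 17/7
19 + 1/(17/7) = 19 + 7/17 = 330/17
4 + 1/(330/17) = 4 + 17/330 = 1337/330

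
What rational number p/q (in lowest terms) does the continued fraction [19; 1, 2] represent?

a_0 = 19: 19/1
a_1 = 1: 20/1
a_2 = 2: 59/3

59/3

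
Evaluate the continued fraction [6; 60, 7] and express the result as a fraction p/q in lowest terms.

2533/421

Starting at the tail and folding back:
Start with 7.
60 + 1/(7/1) = 60 + 1/7 = 421/7
6 + 1/(421/7) = 6 + 7/421 = 2533/421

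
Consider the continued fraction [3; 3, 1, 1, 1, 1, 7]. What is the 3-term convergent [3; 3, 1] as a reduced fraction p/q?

Start with 1.
3 + 1/(1/1) = 3 + 1/1 = 4/1
3 + 1/(4/1) = 3 + 1/4 = 13/4

13/4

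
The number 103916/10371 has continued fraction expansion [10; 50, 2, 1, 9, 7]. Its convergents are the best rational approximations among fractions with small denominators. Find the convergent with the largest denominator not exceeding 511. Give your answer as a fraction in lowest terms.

a_0 = 10: 10/1  (≤ bound)
a_1 = 50: 501/50  (≤ bound)
a_2 = 2: 1012/101  (≤ bound)
a_3 = 1: 1513/151  (≤ bound)
a_4 = 9: 14629/1460  (> 511, stop)

1513/151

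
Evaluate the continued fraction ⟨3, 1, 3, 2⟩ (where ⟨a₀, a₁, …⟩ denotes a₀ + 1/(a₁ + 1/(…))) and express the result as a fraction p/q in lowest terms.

Compute successive convergents:
a_0 = 3: 3/1
a_1 = 1: 4/1
a_2 = 3: 15/4
a_3 = 2: 34/9

34/9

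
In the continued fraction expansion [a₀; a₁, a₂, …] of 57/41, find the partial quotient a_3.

Run the Euclidean algorithm, recording each quotient:
⌊57/41⌋ = 1, remainder 16
⌊41/16⌋ = 2, remainder 9
⌊16/9⌋ = 1, remainder 7
⌊9/7⌋ = 1, remainder 2

1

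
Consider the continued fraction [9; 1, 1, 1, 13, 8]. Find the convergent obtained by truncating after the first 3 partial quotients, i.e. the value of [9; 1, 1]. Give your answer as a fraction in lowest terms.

a_0 = 9: 9/1
a_1 = 1: 10/1
a_2 = 1: 19/2

19/2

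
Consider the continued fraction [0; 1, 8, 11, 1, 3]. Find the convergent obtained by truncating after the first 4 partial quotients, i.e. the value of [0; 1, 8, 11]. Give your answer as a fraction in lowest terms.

89/100

a_0 = 0: 0/1
a_1 = 1: 1/1
a_2 = 8: 8/9
a_3 = 11: 89/100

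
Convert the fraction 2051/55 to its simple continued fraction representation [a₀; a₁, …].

[37; 3, 2, 3, 2]

Apply division with remainder until the remainder is 0:
⌊2051/55⌋ = 37, remainder 16
⌊55/16⌋ = 3, remainder 7
⌊16/7⌋ = 2, remainder 2
⌊7/2⌋ = 3, remainder 1
⌊2/1⌋ = 2, remainder 0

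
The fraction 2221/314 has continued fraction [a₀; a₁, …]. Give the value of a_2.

1

Repeatedly divide and take the remainder:
2221 ÷ 314 → quotient 7, remainder 23
314 ÷ 23 → quotient 13, remainder 15
23 ÷ 15 → quotient 1, remainder 8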